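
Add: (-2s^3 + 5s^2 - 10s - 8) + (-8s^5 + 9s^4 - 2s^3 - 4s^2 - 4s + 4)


Align terms by degree and add:
  -2s^3 + 5s^2 - 10s - 8
  -8s^5 + 9s^4 - 2s^3 - 4s^2 - 4s + 4
= -8s^5 + 9s^4 - 4s^3 + s^2 - 14s - 4


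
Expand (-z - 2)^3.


Expand (-z - 2)^3 by repeated multiplication:
  (-z - 2)^2 = z^2 + 4z + 4
= -z^3 - 6z^2 - 12z - 8


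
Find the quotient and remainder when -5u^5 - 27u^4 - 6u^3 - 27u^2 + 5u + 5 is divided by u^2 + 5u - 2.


(-5u^5 - 27u^4 - 6u^3 - 27u^2 + 5u + 5) / (u^2 + 5u - 2)
Step 1: -5u^3 * (u^2 + 5u - 2) = -5u^5 - 25u^4 + 10u^3; subtract.
Step 2: -2u^2 * (u^2 + 5u - 2) = -2u^4 - 10u^3 + 4u^2; subtract.
Step 3: -6u * (u^2 + 5u - 2) = -6u^3 - 30u^2 + 12u; subtract.
Step 4: -1 * (u^2 + 5u - 2) = -u^2 - 5u + 2; subtract.
Quotient: -5u^3 - 2u^2 - 6u - 1, Remainder: -2u + 3


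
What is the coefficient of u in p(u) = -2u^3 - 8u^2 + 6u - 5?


Read off the coefficient of u: 6


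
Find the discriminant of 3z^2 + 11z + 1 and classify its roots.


D = b^2 - 4ac = (11)^2 - 4(3)(1) = 121 - 12 = 109
Since D > 0: two distinct irrational roots


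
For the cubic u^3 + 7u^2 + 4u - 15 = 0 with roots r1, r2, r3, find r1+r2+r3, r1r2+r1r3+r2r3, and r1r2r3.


Monic cubic u^3+bu^2+cu+d=0: sum=-b, pairwise sum=c, product=-d.
b=7, c=4, d=-15
r1+r2+r3 = -7
r1r2+r1r3+r2r3 = 4
r1r2r3 = 15


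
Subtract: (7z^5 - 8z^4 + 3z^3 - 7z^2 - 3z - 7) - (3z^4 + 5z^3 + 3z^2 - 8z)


Distribute the minus sign:
  (7z^5 - 8z^4 + 3z^3 - 7z^2 - 3z - 7)
- (3z^4 + 5z^3 + 3z^2 - 8z)
Negate second polynomial: -3z^4 - 5z^3 - 3z^2 + 8z
Add: 7z^5 - 11z^4 - 2z^3 - 10z^2 + 5z - 7


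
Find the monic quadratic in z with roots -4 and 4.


p(z) = (z + 4)(z - 4)
Expand: z^2 - 16


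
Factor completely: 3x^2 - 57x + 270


Roots satisfy r1 + r2 = -b/a = 19 and r1*r2 = c/a = 90.
So r1 = 10, r2 = 9.
3x^2 - 57x + 270 = 3(x - r1)(x - r2) = 3(x - 10)(x - 9)


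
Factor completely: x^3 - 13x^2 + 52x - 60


Try integer roots (divisors of -60). x=5: p(5)=0.
Divide out (x - 5): quotient is x^2 - 8x + 12.
Factor the quadratic: (x - 6)(x - 2)
Result: (x - 5)(x - 6)(x - 2)


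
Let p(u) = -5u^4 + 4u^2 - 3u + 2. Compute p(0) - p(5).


p(0) = 2
p(5) = -3038
p(0) - p(5) = 2 + 3038 = 3040


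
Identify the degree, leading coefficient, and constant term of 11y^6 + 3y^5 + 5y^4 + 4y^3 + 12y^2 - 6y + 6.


Highest power of y is 6, with coefficient 11. Constant term is 6.
Degree = 6, leading coefficient = 11, constant term = 6


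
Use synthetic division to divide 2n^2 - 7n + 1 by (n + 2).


Synthetic division with c = -2. Coefficients: 2, -7, 1
Bring down 2.
  2 * -2 = -4; -4 - 7 = -11
  -11 * -2 = 22; 22 + 1 = 23
Quotient: 2n - 11, Remainder: 23


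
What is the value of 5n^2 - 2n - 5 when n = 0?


Using direct substitution:
  5 * (0)^2 = 0
  -2 * (0)^1 = 0
  constant: -5
Sum = 0 + 0 - 5 = -5


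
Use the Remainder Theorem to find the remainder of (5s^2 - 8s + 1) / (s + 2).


By the Remainder Theorem, the remainder equals p(-2):
  5*(-2)^2 = 20
  -8*(-2)^1 = 16
  constant: 1
Sum: 20 + 16 + 1 = 37


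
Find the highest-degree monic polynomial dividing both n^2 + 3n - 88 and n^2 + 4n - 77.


Factor each:
  n^2 + 3n - 88 = (n + 11)(n - 8)
  n^2 + 4n - 77 = (n + 11)(n - 7)
Common monic factor: n + 11


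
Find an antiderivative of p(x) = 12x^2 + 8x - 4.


Reverse power rule on each term:
  ∫ 12x^2 dx = 4x^3
  ∫ 8x dx = 4x^2
  ∫ -4 dx = -4x
F(x) = 4x^3 + 4x^2 - 4x + C


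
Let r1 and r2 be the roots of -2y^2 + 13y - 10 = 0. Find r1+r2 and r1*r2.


For ay^2+by+c=0: sum = -b/a, product = c/a.
a=-2, b=13, c=-10
Sum = -(13)/-2 = 13/2
Product = (-10)/-2 = 5


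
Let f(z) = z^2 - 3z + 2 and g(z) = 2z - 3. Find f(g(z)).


Substitute g(z) into f:
f(g(z)) = 1*(2z - 3)^2 + (-3)*(2z - 3) + 2
(2z - 3)^2 = 4z^2 - 12z + 9
Expand and combine: 4z^2 - 18z + 20


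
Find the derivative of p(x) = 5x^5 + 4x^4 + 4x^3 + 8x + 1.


Apply the power rule term by term:
  d/dx(5x^5) = 25x^4
  d/dx(4x^4) = 16x^3
  d/dx(4x^3) = 12x^2
  d/dx(8x) = 8
  d/dx(1) = 0
p'(x) = 25x^4 + 16x^3 + 12x^2 + 8


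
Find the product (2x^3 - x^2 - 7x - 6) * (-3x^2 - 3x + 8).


Distribute each term of the first polynomial:
  (2x^3)(-3x^2 - 3x + 8) = -6x^5 - 6x^4 + 16x^3
  (-x^2)(-3x^2 - 3x + 8) = 3x^4 + 3x^3 - 8x^2
  (-7x)(-3x^2 - 3x + 8) = 21x^3 + 21x^2 - 56x
  (-6)(-3x^2 - 3x + 8) = 18x^2 + 18x - 48
Sum: -6x^5 - 3x^4 + 40x^3 + 31x^2 - 38x - 48


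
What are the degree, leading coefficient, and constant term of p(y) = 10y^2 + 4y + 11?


Highest power of y is 2, with coefficient 10. Constant term is 11.
Degree = 2, leading coefficient = 10, constant term = 11


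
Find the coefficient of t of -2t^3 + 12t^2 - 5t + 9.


Read off the coefficient of t: -5


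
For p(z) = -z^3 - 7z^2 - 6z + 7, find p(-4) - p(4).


p(-4) = -17
p(4) = -193
p(-4) - p(4) = -17 + 193 = 176


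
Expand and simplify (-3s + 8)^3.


Expand (-3s + 8)^3 by repeated multiplication:
  (-3s + 8)^2 = 9s^2 - 48s + 64
= -27s^3 + 216s^2 - 576s + 512


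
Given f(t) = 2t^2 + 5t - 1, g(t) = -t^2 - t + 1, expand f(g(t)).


Substitute g(t) into f:
f(g(t)) = 2*(-t^2 - t + 1)^2 + 5*(-t^2 - t + 1) + (-1)
(-t^2 - t + 1)^2 = t^4 + 2t^3 - t^2 - 2t + 1
Expand and combine: 2t^4 + 4t^3 - 7t^2 - 9t + 6


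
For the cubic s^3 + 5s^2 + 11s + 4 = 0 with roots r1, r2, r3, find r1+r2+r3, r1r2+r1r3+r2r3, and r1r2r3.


Monic cubic s^3+bs^2+cs+d=0: sum=-b, pairwise sum=c, product=-d.
b=5, c=11, d=4
r1+r2+r3 = -5
r1r2+r1r3+r2r3 = 11
r1r2r3 = -4


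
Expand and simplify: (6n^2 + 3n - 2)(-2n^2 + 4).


Distribute each term of the first polynomial:
  (6n^2)(-2n^2 + 4) = -12n^4 + 24n^2
  (3n)(-2n^2 + 4) = -6n^3 + 12n
  (-2)(-2n^2 + 4) = 4n^2 - 8
Sum: -12n^4 - 6n^3 + 28n^2 + 12n - 8


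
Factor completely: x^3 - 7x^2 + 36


Try integer roots (divisors of 36). x=3: p(3)=0.
Divide out (x - 3): quotient is x^2 - 4x - 12.
Factor the quadratic: (x + 2)(x - 6)
Result: (x - 3)(x + 2)(x - 6)


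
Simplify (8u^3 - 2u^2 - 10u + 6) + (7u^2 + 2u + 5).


Align terms by degree and add:
  8u^3 - 2u^2 - 10u + 6
+ 7u^2 + 2u + 5
= 8u^3 + 5u^2 - 8u + 11


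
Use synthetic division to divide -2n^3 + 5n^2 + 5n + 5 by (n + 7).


Synthetic division with c = -7. Coefficients: -2, 5, 5, 5
Bring down -2.
  -2 * -7 = 14; 14 + 5 = 19
  19 * -7 = -133; -133 + 5 = -128
  -128 * -7 = 896; 896 + 5 = 901
Quotient: -2n^2 + 19n - 128, Remainder: 901


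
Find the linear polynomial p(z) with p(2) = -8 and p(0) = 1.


p(z) = mz + b. Using p(2)=-8, p(0)=1:
m = (-8 - 1)/(2) = -9/2 = -9/2
b = -8 - m*(2) = -8 + 9 = 1
p(z) = -(9/2)z + 1


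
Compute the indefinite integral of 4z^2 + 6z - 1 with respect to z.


Reverse power rule on each term:
  ∫ 4z^2 dz = (4/3)z^3
  ∫ 6z dz = 3z^2
  ∫ -1 dz = -z
F(z) = (4/3)z^3 + 3z^2 - z + C


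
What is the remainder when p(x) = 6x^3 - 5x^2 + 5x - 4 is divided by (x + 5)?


By the Remainder Theorem, the remainder equals p(-5):
  6*(-5)^3 = -750
  -5*(-5)^2 = -125
  5*(-5)^1 = -25
  constant: -4
Sum: -750 - 125 - 25 - 4 = -904


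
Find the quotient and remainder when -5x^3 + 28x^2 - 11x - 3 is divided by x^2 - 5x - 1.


(-5x^3 + 28x^2 - 11x - 3) / (x^2 - 5x - 1)
Step 1: -5x * (x^2 - 5x - 1) = -5x^3 + 25x^2 + 5x; subtract.
Step 2: 3 * (x^2 - 5x - 1) = 3x^2 - 15x - 3; subtract.
Quotient: -5x + 3, Remainder: -x


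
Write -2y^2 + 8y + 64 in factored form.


Roots satisfy r1 + r2 = -b/a = 4 and r1*r2 = c/a = -32.
So r1 = -4, r2 = 8.
-2y^2 + 8y + 64 = -2(y - r1)(y - r2) = -2(y + 4)(y - 8)


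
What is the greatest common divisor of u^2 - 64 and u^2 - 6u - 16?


Factor each:
  u^2 - 64 = (u - 8)(u + 8)
  u^2 - 6u - 16 = (u - 8)(u + 2)
Common monic factor: u - 8


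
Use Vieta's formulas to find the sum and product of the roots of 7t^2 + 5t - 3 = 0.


For at^2+bt+c=0: sum = -b/a, product = c/a.
a=7, b=5, c=-3
Sum = -(5)/7 = -5/7
Product = (-3)/7 = -3/7


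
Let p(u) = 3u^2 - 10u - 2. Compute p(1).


Using direct substitution:
  3 * (1)^2 = 3
  -10 * (1)^1 = -10
  constant: -2
Sum = 3 - 10 - 2 = -9


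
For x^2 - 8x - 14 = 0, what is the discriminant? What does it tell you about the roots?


D = b^2 - 4ac = (-8)^2 - 4(1)(-14) = 64 + 56 = 120
Since D > 0: two distinct irrational roots


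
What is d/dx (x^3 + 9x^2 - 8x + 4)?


Apply the power rule term by term:
  d/dx(x^3) = 3x^2
  d/dx(9x^2) = 18x
  d/dx(-8x) = -8
  d/dx(4) = 0
p'(x) = 3x^2 + 18x - 8


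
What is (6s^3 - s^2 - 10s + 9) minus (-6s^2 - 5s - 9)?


Distribute the minus sign:
  (6s^3 - s^2 - 10s + 9)
- (-6s^2 - 5s - 9)
Negate second polynomial: 6s^2 + 5s + 9
Add: 6s^3 + 5s^2 - 5s + 18


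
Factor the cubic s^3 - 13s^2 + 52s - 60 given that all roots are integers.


Try integer roots (divisors of -60). s=5: p(5)=0.
Divide out (s - 5): quotient is s^2 - 8s + 12.
Factor the quadratic: (s - 6)(s - 2)
Result: (s - 5)(s - 6)(s - 2)


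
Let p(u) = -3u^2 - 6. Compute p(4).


Using direct substitution:
  -3 * (4)^2 = -48
  0 * (4)^1 = 0
  constant: -6
Sum = -48 + 0 - 6 = -54


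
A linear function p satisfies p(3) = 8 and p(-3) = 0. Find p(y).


p(y) = my + b. Using p(3)=8, p(-3)=0:
m = (8)/(3 + 3) = 8/6 = 4/3
b = 8 - m*(3) = 8 - 4 = 4
p(y) = (4/3)y + 4


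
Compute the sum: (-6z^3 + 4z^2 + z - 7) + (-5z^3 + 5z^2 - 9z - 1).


Align terms by degree and add:
  -6z^3 + 4z^2 + z - 7
  -5z^3 + 5z^2 - 9z - 1
= -11z^3 + 9z^2 - 8z - 8


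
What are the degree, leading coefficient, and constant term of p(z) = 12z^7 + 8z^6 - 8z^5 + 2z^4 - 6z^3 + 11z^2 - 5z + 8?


Highest power of z is 7, with coefficient 12. Constant term is 8.
Degree = 7, leading coefficient = 12, constant term = 8


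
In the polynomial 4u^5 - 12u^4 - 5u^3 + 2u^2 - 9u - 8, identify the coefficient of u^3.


Read off the coefficient of u^3: -5


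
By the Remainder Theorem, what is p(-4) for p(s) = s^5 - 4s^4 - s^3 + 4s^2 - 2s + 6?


By the Remainder Theorem, the remainder equals p(-4):
  1*(-4)^5 = -1024
  -4*(-4)^4 = -1024
  -1*(-4)^3 = 64
  4*(-4)^2 = 64
  -2*(-4)^1 = 8
  constant: 6
Sum: -1024 - 1024 + 64 + 64 + 8 + 6 = -1906


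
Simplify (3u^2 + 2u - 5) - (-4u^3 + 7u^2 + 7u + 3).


Distribute the minus sign:
  (3u^2 + 2u - 5)
- (-4u^3 + 7u^2 + 7u + 3)
Negate second polynomial: 4u^3 - 7u^2 - 7u - 3
Add: 4u^3 - 4u^2 - 5u - 8


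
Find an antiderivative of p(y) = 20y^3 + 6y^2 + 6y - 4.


Reverse power rule on each term:
  ∫ 20y^3 dy = 5y^4
  ∫ 6y^2 dy = 2y^3
  ∫ 6y dy = 3y^2
  ∫ -4 dy = -4y
F(y) = 5y^4 + 2y^3 + 3y^2 - 4y + C


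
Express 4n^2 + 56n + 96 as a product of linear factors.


Roots satisfy r1 + r2 = -b/a = -14 and r1*r2 = c/a = 24.
So r1 = -12, r2 = -2.
4n^2 + 56n + 96 = 4(n - r1)(n - r2) = 4(n + 12)(n + 2)


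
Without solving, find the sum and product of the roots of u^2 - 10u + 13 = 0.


For au^2+bu+c=0: sum = -b/a, product = c/a.
a=1, b=-10, c=13
Sum = -(-10)/1 = 10
Product = (13)/1 = 13


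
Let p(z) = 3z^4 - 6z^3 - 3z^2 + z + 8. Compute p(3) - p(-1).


p(3) = 65
p(-1) = 13
p(3) - p(-1) = 65 - 13 = 52


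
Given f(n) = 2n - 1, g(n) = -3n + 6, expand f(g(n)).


Substitute g(n) into f:
f(g(n)) = 2*(-3n + 6) + (-1)
Expand and combine: -6n + 11


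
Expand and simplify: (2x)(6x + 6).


Distribute each term of the first polynomial:
  (2x)(6x + 6) = 12x^2 + 12x
Sum: 12x^2 + 12x


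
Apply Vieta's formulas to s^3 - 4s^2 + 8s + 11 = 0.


Monic cubic s^3+bs^2+cs+d=0: sum=-b, pairwise sum=c, product=-d.
b=-4, c=8, d=11
r1+r2+r3 = 4
r1r2+r1r3+r2r3 = 8
r1r2r3 = -11


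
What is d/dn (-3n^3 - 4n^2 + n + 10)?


Apply the power rule term by term:
  d/dn(-3n^3) = -9n^2
  d/dn(-4n^2) = -8n
  d/dn(n) = 1
  d/dn(10) = 0
p'(n) = -9n^2 - 8n + 1


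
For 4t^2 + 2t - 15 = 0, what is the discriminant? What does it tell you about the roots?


D = b^2 - 4ac = (2)^2 - 4(4)(-15) = 4 + 240 = 244
Since D > 0: two distinct irrational roots


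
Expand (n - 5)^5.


Expand (n - 5)^5 by repeated multiplication:
  (n - 5)^2 = n^2 - 10n + 25
  (n - 5)^3 = n^3 - 15n^2 + 75n - 125
  (n - 5)^4 = n^4 - 20n^3 + 150n^2 - 500n + 625
= n^5 - 25n^4 + 250n^3 - 1250n^2 + 3125n - 3125


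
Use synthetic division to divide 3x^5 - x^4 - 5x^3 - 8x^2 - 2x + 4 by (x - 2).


Synthetic division with c = 2. Coefficients: 3, -1, -5, -8, -2, 4
Bring down 3.
  3 * 2 = 6; 6 - 1 = 5
  5 * 2 = 10; 10 - 5 = 5
  5 * 2 = 10; 10 - 8 = 2
  2 * 2 = 4; 4 - 2 = 2
  2 * 2 = 4; 4 + 4 = 8
Quotient: 3x^4 + 5x^3 + 5x^2 + 2x + 2, Remainder: 8


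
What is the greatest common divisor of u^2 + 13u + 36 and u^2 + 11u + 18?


Factor each:
  u^2 + 13u + 36 = (u + 9)(u + 4)
  u^2 + 11u + 18 = (u + 9)(u + 2)
Common monic factor: u + 9


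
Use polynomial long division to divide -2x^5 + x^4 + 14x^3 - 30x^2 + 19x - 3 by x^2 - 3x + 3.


(-2x^5 + x^4 + 14x^3 - 30x^2 + 19x - 3) / (x^2 - 3x + 3)
Step 1: -2x^3 * (x^2 - 3x + 3) = -2x^5 + 6x^4 - 6x^3; subtract.
Step 2: -5x^2 * (x^2 - 3x + 3) = -5x^4 + 15x^3 - 15x^2; subtract.
Step 3: 5x * (x^2 - 3x + 3) = 5x^3 - 15x^2 + 15x; subtract.
Step 4: 0 * (x^2 - 3x + 3) = 0; subtract.
Quotient: -2x^3 - 5x^2 + 5x, Remainder: 4x - 3


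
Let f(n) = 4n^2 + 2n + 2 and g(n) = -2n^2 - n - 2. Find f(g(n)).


Substitute g(n) into f:
f(g(n)) = 4*(-2n^2 - n - 2)^2 + 2*(-2n^2 - n - 2) + 2
(-2n^2 - n - 2)^2 = 4n^4 + 4n^3 + 9n^2 + 4n + 4
Expand and combine: 16n^4 + 16n^3 + 32n^2 + 14n + 14


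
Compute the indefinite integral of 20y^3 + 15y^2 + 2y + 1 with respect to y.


Reverse power rule on each term:
  ∫ 20y^3 dy = 5y^4
  ∫ 15y^2 dy = 5y^3
  ∫ 2y dy = y^2
  ∫ 1 dy = y
F(y) = 5y^4 + 5y^3 + y^2 + y + C


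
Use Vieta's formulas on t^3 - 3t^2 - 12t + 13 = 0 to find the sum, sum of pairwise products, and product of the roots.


Monic cubic t^3+bt^2+ct+d=0: sum=-b, pairwise sum=c, product=-d.
b=-3, c=-12, d=13
r1+r2+r3 = 3
r1r2+r1r3+r2r3 = -12
r1r2r3 = -13


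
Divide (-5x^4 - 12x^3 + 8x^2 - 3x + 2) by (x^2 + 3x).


(-5x^4 - 12x^3 + 8x^2 - 3x + 2) / (x^2 + 3x)
Step 1: -5x^2 * (x^2 + 3x) = -5x^4 - 15x^3; subtract.
Step 2: 3x * (x^2 + 3x) = 3x^3 + 9x^2; subtract.
Step 3: -1 * (x^2 + 3x) = -x^2 - 3x; subtract.
Quotient: -5x^2 + 3x - 1, Remainder: 2


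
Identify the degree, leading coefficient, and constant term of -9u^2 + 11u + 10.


Highest power of u is 2, with coefficient -9. Constant term is 10.
Degree = 2, leading coefficient = -9, constant term = 10


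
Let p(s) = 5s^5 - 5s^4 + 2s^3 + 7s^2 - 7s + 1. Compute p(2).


Using direct substitution:
  5 * (2)^5 = 160
  -5 * (2)^4 = -80
  2 * (2)^3 = 16
  7 * (2)^2 = 28
  -7 * (2)^1 = -14
  constant: 1
Sum = 160 - 80 + 16 + 28 - 14 + 1 = 111


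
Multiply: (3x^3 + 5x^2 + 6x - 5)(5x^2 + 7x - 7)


Distribute each term of the first polynomial:
  (3x^3)(5x^2 + 7x - 7) = 15x^5 + 21x^4 - 21x^3
  (5x^2)(5x^2 + 7x - 7) = 25x^4 + 35x^3 - 35x^2
  (6x)(5x^2 + 7x - 7) = 30x^3 + 42x^2 - 42x
  (-5)(5x^2 + 7x - 7) = -25x^2 - 35x + 35
Sum: 15x^5 + 46x^4 + 44x^3 - 18x^2 - 77x + 35


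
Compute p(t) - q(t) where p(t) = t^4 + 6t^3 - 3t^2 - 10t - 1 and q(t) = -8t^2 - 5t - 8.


Distribute the minus sign:
  (t^4 + 6t^3 - 3t^2 - 10t - 1)
- (-8t^2 - 5t - 8)
Negate second polynomial: 8t^2 + 5t + 8
Add: t^4 + 6t^3 + 5t^2 - 5t + 7


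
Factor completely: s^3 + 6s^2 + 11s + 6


Try integer roots (divisors of 6). s=-2: p(-2)=0.
Divide out (s + 2): quotient is s^2 + 4s + 3.
Factor the quadratic: (s + 3)(s + 1)
Result: (s + 2)(s + 3)(s + 1)


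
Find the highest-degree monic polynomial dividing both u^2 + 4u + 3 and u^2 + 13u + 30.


Factor each:
  u^2 + 4u + 3 = (u + 3)(u + 1)
  u^2 + 13u + 30 = (u + 3)(u + 10)
Common monic factor: u + 3


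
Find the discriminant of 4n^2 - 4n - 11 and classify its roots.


D = b^2 - 4ac = (-4)^2 - 4(4)(-11) = 16 + 176 = 192
Since D > 0: two distinct irrational roots


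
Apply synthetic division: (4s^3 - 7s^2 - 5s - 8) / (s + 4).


Synthetic division with c = -4. Coefficients: 4, -7, -5, -8
Bring down 4.
  4 * -4 = -16; -16 - 7 = -23
  -23 * -4 = 92; 92 - 5 = 87
  87 * -4 = -348; -348 - 8 = -356
Quotient: 4s^2 - 23s + 87, Remainder: -356


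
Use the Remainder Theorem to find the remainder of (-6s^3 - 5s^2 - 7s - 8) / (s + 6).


By the Remainder Theorem, the remainder equals p(-6):
  -6*(-6)^3 = 1296
  -5*(-6)^2 = -180
  -7*(-6)^1 = 42
  constant: -8
Sum: 1296 - 180 + 42 - 8 = 1150


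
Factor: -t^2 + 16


Roots satisfy r1 + r2 = -b/a = 0 and r1*r2 = c/a = -16.
So r1 = -4, r2 = 4.
-t^2 + 16 = -(t - r1)(t - r2) = -(t + 4)(t - 4)


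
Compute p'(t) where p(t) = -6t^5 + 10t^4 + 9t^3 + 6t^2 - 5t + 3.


Apply the power rule term by term:
  d/dt(-6t^5) = -30t^4
  d/dt(10t^4) = 40t^3
  d/dt(9t^3) = 27t^2
  d/dt(6t^2) = 12t
  d/dt(-5t) = -5
  d/dt(3) = 0
p'(t) = -30t^4 + 40t^3 + 27t^2 + 12t - 5


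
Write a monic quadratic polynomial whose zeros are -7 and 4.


p(u) = (u + 7)(u - 4)
Expand: u^2 + 3u - 28


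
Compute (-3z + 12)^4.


Expand (-3z + 12)^4 by repeated multiplication:
  (-3z + 12)^2 = 9z^2 - 72z + 144
  (-3z + 12)^3 = -27z^3 + 324z^2 - 1296z + 1728
= 81z^4 - 1296z^3 + 7776z^2 - 20736z + 20736


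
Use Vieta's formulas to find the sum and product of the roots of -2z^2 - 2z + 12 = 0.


For az^2+bz+c=0: sum = -b/a, product = c/a.
a=-2, b=-2, c=12
Sum = -(-2)/-2 = -1
Product = (12)/-2 = -6


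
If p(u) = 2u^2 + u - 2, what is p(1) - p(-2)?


p(1) = 1
p(-2) = 4
p(1) - p(-2) = 1 - 4 = -3


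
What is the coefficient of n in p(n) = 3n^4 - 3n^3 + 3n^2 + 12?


Read off the coefficient of n: 0


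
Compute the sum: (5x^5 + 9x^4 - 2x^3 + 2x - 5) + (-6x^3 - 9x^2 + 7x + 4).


Align terms by degree and add:
  5x^5 + 9x^4 - 2x^3 + 2x - 5
  -6x^3 - 9x^2 + 7x + 4
= 5x^5 + 9x^4 - 8x^3 - 9x^2 + 9x - 1


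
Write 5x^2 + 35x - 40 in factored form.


Roots satisfy r1 + r2 = -b/a = -7 and r1*r2 = c/a = -8.
So r1 = 1, r2 = -8.
5x^2 + 35x - 40 = 5(x - r1)(x - r2) = 5(x - 1)(x + 8)


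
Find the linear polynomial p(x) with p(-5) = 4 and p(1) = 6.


p(x) = mx + b. Using p(-5)=4, p(1)=6:
m = (4 - 6)/(-5 - 1) = -2/-6 = 1/3
b = 4 - m*(-5) = 4 + 5/3 = 17/3
p(x) = (1/3)x + (17/3)


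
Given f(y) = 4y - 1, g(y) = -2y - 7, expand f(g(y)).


Substitute g(y) into f:
f(g(y)) = 4*(-2y - 7) + (-1)
Expand and combine: -8y - 29


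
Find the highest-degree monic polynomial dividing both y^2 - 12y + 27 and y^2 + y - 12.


Factor each:
  y^2 - 12y + 27 = (y - 3)(y - 9)
  y^2 + y - 12 = (y - 3)(y + 4)
Common monic factor: y - 3


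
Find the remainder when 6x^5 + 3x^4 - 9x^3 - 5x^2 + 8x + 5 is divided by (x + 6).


By the Remainder Theorem, the remainder equals p(-6):
  6*(-6)^5 = -46656
  3*(-6)^4 = 3888
  -9*(-6)^3 = 1944
  -5*(-6)^2 = -180
  8*(-6)^1 = -48
  constant: 5
Sum: -46656 + 3888 + 1944 - 180 - 48 + 5 = -41047


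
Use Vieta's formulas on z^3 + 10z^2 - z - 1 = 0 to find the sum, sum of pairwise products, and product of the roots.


Monic cubic z^3+bz^2+cz+d=0: sum=-b, pairwise sum=c, product=-d.
b=10, c=-1, d=-1
r1+r2+r3 = -10
r1r2+r1r3+r2r3 = -1
r1r2r3 = 1


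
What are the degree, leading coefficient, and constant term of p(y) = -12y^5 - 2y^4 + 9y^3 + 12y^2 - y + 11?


Highest power of y is 5, with coefficient -12. Constant term is 11.
Degree = 5, leading coefficient = -12, constant term = 11


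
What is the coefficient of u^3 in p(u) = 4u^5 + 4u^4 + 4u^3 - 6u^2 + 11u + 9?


Read off the coefficient of u^3: 4


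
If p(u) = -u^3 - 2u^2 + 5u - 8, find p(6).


Using direct substitution:
  -1 * (6)^3 = -216
  -2 * (6)^2 = -72
  5 * (6)^1 = 30
  constant: -8
Sum = -216 - 72 + 30 - 8 = -266


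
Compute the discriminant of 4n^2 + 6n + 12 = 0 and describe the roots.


D = b^2 - 4ac = (6)^2 - 4(4)(12) = 36 - 192 = -156
Since D < 0: two complex conjugate roots (no real roots)


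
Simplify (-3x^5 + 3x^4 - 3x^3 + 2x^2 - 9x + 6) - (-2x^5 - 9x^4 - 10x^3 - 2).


Distribute the minus sign:
  (-3x^5 + 3x^4 - 3x^3 + 2x^2 - 9x + 6)
- (-2x^5 - 9x^4 - 10x^3 - 2)
Negate second polynomial: 2x^5 + 9x^4 + 10x^3 + 2
Add: -x^5 + 12x^4 + 7x^3 + 2x^2 - 9x + 8


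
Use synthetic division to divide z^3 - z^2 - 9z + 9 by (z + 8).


Synthetic division with c = -8. Coefficients: 1, -1, -9, 9
Bring down 1.
  1 * -8 = -8; -8 - 1 = -9
  -9 * -8 = 72; 72 - 9 = 63
  63 * -8 = -504; -504 + 9 = -495
Quotient: z^2 - 9z + 63, Remainder: -495


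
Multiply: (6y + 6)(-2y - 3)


Distribute each term of the first polynomial:
  (6y)(-2y - 3) = -12y^2 - 18y
  (6)(-2y - 3) = -12y - 18
Sum: -12y^2 - 30y - 18


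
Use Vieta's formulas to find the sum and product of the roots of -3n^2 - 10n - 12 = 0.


For an^2+bn+c=0: sum = -b/a, product = c/a.
a=-3, b=-10, c=-12
Sum = -(-10)/-3 = -10/3
Product = (-12)/-3 = 4


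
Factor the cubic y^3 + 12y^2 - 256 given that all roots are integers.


Try integer roots (divisors of -256). y=-8: p(-8)=0.
Divide out (y + 8): quotient is y^2 + 4y - 32.
Factor the quadratic: (y + 8)(y - 4)
Result: (y + 8)(y + 8)(y - 4)


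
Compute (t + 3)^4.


Expand (t + 3)^4 by repeated multiplication:
  (t + 3)^2 = t^2 + 6t + 9
  (t + 3)^3 = t^3 + 9t^2 + 27t + 27
= t^4 + 12t^3 + 54t^2 + 108t + 81


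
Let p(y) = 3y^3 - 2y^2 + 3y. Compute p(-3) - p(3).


p(-3) = -108
p(3) = 72
p(-3) - p(3) = -108 - 72 = -180


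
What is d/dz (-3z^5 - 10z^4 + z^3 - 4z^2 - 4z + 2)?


Apply the power rule term by term:
  d/dz(-3z^5) = -15z^4
  d/dz(-10z^4) = -40z^3
  d/dz(z^3) = 3z^2
  d/dz(-4z^2) = -8z
  d/dz(-4z) = -4
  d/dz(2) = 0
p'(z) = -15z^4 - 40z^3 + 3z^2 - 8z - 4


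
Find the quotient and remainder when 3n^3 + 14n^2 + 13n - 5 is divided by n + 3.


(3n^3 + 14n^2 + 13n - 5) / (n + 3)
Step 1: 3n^2 * (n + 3) = 3n^3 + 9n^2; subtract.
Step 2: 5n * (n + 3) = 5n^2 + 15n; subtract.
Step 3: -2 * (n + 3) = -2n - 6; subtract.
Quotient: 3n^2 + 5n - 2, Remainder: 1


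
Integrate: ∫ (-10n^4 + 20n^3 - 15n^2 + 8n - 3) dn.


Reverse power rule on each term:
  ∫ -10n^4 dn = -2n^5
  ∫ 20n^3 dn = 5n^4
  ∫ -15n^2 dn = -5n^3
  ∫ 8n dn = 4n^2
  ∫ -3 dn = -3n
F(n) = -2n^5 + 5n^4 - 5n^3 + 4n^2 - 3n + C


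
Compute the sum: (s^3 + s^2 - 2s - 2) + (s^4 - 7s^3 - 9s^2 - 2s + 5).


Align terms by degree and add:
  s^3 + s^2 - 2s - 2
+ s^4 - 7s^3 - 9s^2 - 2s + 5
= s^4 - 6s^3 - 8s^2 - 4s + 3


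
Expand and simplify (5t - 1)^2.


Expand (5t - 1)^2 by repeated multiplication:
= 25t^2 - 10t + 1


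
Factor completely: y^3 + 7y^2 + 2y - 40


Try integer roots (divisors of -40). y=2: p(2)=0.
Divide out (y - 2): quotient is y^2 + 9y + 20.
Factor the quadratic: (y + 5)(y + 4)
Result: (y - 2)(y + 5)(y + 4)


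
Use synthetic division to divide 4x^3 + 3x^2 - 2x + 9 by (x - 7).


Synthetic division with c = 7. Coefficients: 4, 3, -2, 9
Bring down 4.
  4 * 7 = 28; 28 + 3 = 31
  31 * 7 = 217; 217 - 2 = 215
  215 * 7 = 1505; 1505 + 9 = 1514
Quotient: 4x^2 + 31x + 215, Remainder: 1514


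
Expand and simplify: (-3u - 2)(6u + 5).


Distribute each term of the first polynomial:
  (-3u)(6u + 5) = -18u^2 - 15u
  (-2)(6u + 5) = -12u - 10
Sum: -18u^2 - 27u - 10


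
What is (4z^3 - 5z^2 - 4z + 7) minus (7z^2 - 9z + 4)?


Distribute the minus sign:
  (4z^3 - 5z^2 - 4z + 7)
- (7z^2 - 9z + 4)
Negate second polynomial: -7z^2 + 9z - 4
Add: 4z^3 - 12z^2 + 5z + 3


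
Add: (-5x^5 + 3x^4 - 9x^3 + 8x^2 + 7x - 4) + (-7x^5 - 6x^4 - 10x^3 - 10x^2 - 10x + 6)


Align terms by degree and add:
  -5x^5 + 3x^4 - 9x^3 + 8x^2 + 7x - 4
  -7x^5 - 6x^4 - 10x^3 - 10x^2 - 10x + 6
= -12x^5 - 3x^4 - 19x^3 - 2x^2 - 3x + 2


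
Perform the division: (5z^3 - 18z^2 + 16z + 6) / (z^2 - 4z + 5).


(5z^3 - 18z^2 + 16z + 6) / (z^2 - 4z + 5)
Step 1: 5z * (z^2 - 4z + 5) = 5z^3 - 20z^2 + 25z; subtract.
Step 2: 2 * (z^2 - 4z + 5) = 2z^2 - 8z + 10; subtract.
Quotient: 5z + 2, Remainder: -z - 4


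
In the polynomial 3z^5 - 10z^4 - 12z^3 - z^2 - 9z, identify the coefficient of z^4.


Read off the coefficient of z^4: -10


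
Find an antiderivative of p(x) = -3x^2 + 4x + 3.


Reverse power rule on each term:
  ∫ -3x^2 dx = -x^3
  ∫ 4x dx = 2x^2
  ∫ 3 dx = 3x
F(x) = -x^3 + 2x^2 + 3x + C


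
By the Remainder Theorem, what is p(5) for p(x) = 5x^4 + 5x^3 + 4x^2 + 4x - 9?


By the Remainder Theorem, the remainder equals p(5):
  5*(5)^4 = 3125
  5*(5)^3 = 625
  4*(5)^2 = 100
  4*(5)^1 = 20
  constant: -9
Sum: 3125 + 625 + 100 + 20 - 9 = 3861


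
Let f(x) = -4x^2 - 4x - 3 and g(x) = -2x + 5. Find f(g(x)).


Substitute g(x) into f:
f(g(x)) = -4*(-2x + 5)^2 + (-4)*(-2x + 5) + (-3)
(-2x + 5)^2 = 4x^2 - 20x + 25
Expand and combine: -16x^2 + 88x - 123


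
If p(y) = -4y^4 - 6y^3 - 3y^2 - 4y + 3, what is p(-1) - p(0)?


p(-1) = 6
p(0) = 3
p(-1) - p(0) = 6 - 3 = 3


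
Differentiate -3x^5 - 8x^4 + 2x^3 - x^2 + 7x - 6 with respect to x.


Apply the power rule term by term:
  d/dx(-3x^5) = -15x^4
  d/dx(-8x^4) = -32x^3
  d/dx(2x^3) = 6x^2
  d/dx(-x^2) = -2x
  d/dx(7x) = 7
  d/dx(-6) = 0
p'(x) = -15x^4 - 32x^3 + 6x^2 - 2x + 7


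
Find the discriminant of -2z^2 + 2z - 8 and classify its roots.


D = b^2 - 4ac = (2)^2 - 4(-2)(-8) = 4 - 64 = -60
Since D < 0: two complex conjugate roots (no real roots)


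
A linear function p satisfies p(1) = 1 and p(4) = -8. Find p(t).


p(t) = mt + b. Using p(1)=1, p(4)=-8:
m = (1 + 8)/(1 - 4) = 9/-3 = -3
b = 1 - m*(1) = 1 + 3 = 4
p(t) = -3t + 4


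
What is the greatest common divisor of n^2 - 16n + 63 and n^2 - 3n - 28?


Factor each:
  n^2 - 16n + 63 = (n - 7)(n - 9)
  n^2 - 3n - 28 = (n - 7)(n + 4)
Common monic factor: n - 7


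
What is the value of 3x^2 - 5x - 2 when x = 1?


Using direct substitution:
  3 * (1)^2 = 3
  -5 * (1)^1 = -5
  constant: -2
Sum = 3 - 5 - 2 = -4


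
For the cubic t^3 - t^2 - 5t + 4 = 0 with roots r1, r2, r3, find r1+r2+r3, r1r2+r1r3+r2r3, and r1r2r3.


Monic cubic t^3+bt^2+ct+d=0: sum=-b, pairwise sum=c, product=-d.
b=-1, c=-5, d=4
r1+r2+r3 = 1
r1r2+r1r3+r2r3 = -5
r1r2r3 = -4


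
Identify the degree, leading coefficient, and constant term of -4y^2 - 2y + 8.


Highest power of y is 2, with coefficient -4. Constant term is 8.
Degree = 2, leading coefficient = -4, constant term = 8


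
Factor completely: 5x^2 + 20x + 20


Roots satisfy r1 + r2 = -b/a = -4 and r1*r2 = c/a = 4.
So r1 = -2, r2 = -2.
5x^2 + 20x + 20 = 5(x - r1)(x - r2) = 5(x + 2)(x + 2)


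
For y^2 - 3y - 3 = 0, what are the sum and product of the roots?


For ay^2+by+c=0: sum = -b/a, product = c/a.
a=1, b=-3, c=-3
Sum = -(-3)/1 = 3
Product = (-3)/1 = -3


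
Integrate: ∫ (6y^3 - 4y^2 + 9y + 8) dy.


Reverse power rule on each term:
  ∫ 6y^3 dy = (3/2)y^4
  ∫ -4y^2 dy = -(4/3)y^3
  ∫ 9y dy = (9/2)y^2
  ∫ 8 dy = 8y
F(y) = (3/2)y^4 - (4/3)y^3 + (9/2)y^2 + 8y + C


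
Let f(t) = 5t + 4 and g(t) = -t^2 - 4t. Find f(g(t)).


Substitute g(t) into f:
f(g(t)) = 5*(-t^2 - 4t) + 4
Expand and combine: -5t^2 - 20t + 4


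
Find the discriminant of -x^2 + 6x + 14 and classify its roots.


D = b^2 - 4ac = (6)^2 - 4(-1)(14) = 36 + 56 = 92
Since D > 0: two distinct irrational roots


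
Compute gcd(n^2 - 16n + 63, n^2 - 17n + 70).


Factor each:
  n^2 - 16n + 63 = (n - 7)(n - 9)
  n^2 - 17n + 70 = (n - 7)(n - 10)
Common monic factor: n - 7


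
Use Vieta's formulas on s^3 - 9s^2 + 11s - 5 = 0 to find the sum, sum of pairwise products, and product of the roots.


Monic cubic s^3+bs^2+cs+d=0: sum=-b, pairwise sum=c, product=-d.
b=-9, c=11, d=-5
r1+r2+r3 = 9
r1r2+r1r3+r2r3 = 11
r1r2r3 = 5


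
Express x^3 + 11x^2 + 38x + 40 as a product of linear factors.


Try integer roots (divisors of 40). x=-2: p(-2)=0.
Divide out (x + 2): quotient is x^2 + 9x + 20.
Factor the quadratic: (x + 5)(x + 4)
Result: (x + 2)(x + 5)(x + 4)


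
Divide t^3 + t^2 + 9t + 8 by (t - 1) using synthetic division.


Synthetic division with c = 1. Coefficients: 1, 1, 9, 8
Bring down 1.
  1 * 1 = 1; 1 + 1 = 2
  2 * 1 = 2; 2 + 9 = 11
  11 * 1 = 11; 11 + 8 = 19
Quotient: t^2 + 2t + 11, Remainder: 19


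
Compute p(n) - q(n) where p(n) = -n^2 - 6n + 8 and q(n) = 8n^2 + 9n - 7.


Distribute the minus sign:
  (-n^2 - 6n + 8)
- (8n^2 + 9n - 7)
Negate second polynomial: -8n^2 - 9n + 7
Add: -9n^2 - 15n + 15


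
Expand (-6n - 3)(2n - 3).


Distribute each term of the first polynomial:
  (-6n)(2n - 3) = -12n^2 + 18n
  (-3)(2n - 3) = -6n + 9
Sum: -12n^2 + 12n + 9


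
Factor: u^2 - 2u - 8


Roots satisfy r1 + r2 = -b/a = 2 and r1*r2 = c/a = -8.
So r1 = 4, r2 = -2.
u^2 - 2u - 8 = (u - r1)(u - r2) = (u - 4)(u + 2)


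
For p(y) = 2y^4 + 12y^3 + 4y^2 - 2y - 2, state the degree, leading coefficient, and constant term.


Highest power of y is 4, with coefficient 2. Constant term is -2.
Degree = 4, leading coefficient = 2, constant term = -2


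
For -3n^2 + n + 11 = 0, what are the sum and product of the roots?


For an^2+bn+c=0: sum = -b/a, product = c/a.
a=-3, b=1, c=11
Sum = -(1)/-3 = 1/3
Product = (11)/-3 = -11/3


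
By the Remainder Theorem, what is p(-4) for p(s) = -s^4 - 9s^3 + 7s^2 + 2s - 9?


By the Remainder Theorem, the remainder equals p(-4):
  -1*(-4)^4 = -256
  -9*(-4)^3 = 576
  7*(-4)^2 = 112
  2*(-4)^1 = -8
  constant: -9
Sum: -256 + 576 + 112 - 8 - 9 = 415


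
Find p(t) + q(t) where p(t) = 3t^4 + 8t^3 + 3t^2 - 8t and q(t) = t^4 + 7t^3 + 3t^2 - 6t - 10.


Align terms by degree and add:
  3t^4 + 8t^3 + 3t^2 - 8t
+ t^4 + 7t^3 + 3t^2 - 6t - 10
= 4t^4 + 15t^3 + 6t^2 - 14t - 10


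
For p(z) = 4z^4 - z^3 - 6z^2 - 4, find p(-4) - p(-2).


p(-4) = 988
p(-2) = 44
p(-4) - p(-2) = 988 - 44 = 944


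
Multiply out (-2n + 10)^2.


Expand (-2n + 10)^2 by repeated multiplication:
= 4n^2 - 40n + 100


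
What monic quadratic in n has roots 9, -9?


p(n) = (n - 9)(n + 9)
Expand: n^2 - 81


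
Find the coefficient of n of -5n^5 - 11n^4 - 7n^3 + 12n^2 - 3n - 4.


Read off the coefficient of n: -3


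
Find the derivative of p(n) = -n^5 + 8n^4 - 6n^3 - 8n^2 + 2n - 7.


Apply the power rule term by term:
  d/dn(-n^5) = -5n^4
  d/dn(8n^4) = 32n^3
  d/dn(-6n^3) = -18n^2
  d/dn(-8n^2) = -16n
  d/dn(2n) = 2
  d/dn(-7) = 0
p'(n) = -5n^4 + 32n^3 - 18n^2 - 16n + 2


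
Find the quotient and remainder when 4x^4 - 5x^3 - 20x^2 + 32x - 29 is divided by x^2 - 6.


(4x^4 - 5x^3 - 20x^2 + 32x - 29) / (x^2 - 6)
Step 1: 4x^2 * (x^2 - 6) = 4x^4 - 24x^2; subtract.
Step 2: -5x * (x^2 - 6) = -5x^3 + 30x; subtract.
Step 3: 4 * (x^2 - 6) = 4x^2 - 24; subtract.
Quotient: 4x^2 - 5x + 4, Remainder: 2x - 5


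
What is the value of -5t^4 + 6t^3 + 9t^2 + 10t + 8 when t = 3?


Using direct substitution:
  -5 * (3)^4 = -405
  6 * (3)^3 = 162
  9 * (3)^2 = 81
  10 * (3)^1 = 30
  constant: 8
Sum = -405 + 162 + 81 + 30 + 8 = -124


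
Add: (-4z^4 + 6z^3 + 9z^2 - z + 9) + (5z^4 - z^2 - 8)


Align terms by degree and add:
  -4z^4 + 6z^3 + 9z^2 - z + 9
+ 5z^4 - z^2 - 8
= z^4 + 6z^3 + 8z^2 - z + 1


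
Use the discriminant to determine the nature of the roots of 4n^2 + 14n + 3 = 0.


D = b^2 - 4ac = (14)^2 - 4(4)(3) = 196 - 48 = 148
Since D > 0: two distinct irrational roots


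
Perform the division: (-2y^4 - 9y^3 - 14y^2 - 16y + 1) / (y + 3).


(-2y^4 - 9y^3 - 14y^2 - 16y + 1) / (y + 3)
Step 1: -2y^3 * (y + 3) = -2y^4 - 6y^3; subtract.
Step 2: -3y^2 * (y + 3) = -3y^3 - 9y^2; subtract.
Step 3: -5y * (y + 3) = -5y^2 - 15y; subtract.
Step 4: -1 * (y + 3) = -y - 3; subtract.
Quotient: -2y^3 - 3y^2 - 5y - 1, Remainder: 4


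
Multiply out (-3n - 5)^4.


Expand (-3n - 5)^4 by repeated multiplication:
  (-3n - 5)^2 = 9n^2 + 30n + 25
  (-3n - 5)^3 = -27n^3 - 135n^2 - 225n - 125
= 81n^4 + 540n^3 + 1350n^2 + 1500n + 625


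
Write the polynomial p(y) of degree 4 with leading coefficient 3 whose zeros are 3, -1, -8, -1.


p(y) = 3(y - 3)(y + 1)(y + 8)(y + 1)
Expand: 3y^4 + 21y^3 - 39y^2 - 129y - 72


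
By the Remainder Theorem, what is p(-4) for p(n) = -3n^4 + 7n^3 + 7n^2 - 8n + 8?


By the Remainder Theorem, the remainder equals p(-4):
  -3*(-4)^4 = -768
  7*(-4)^3 = -448
  7*(-4)^2 = 112
  -8*(-4)^1 = 32
  constant: 8
Sum: -768 - 448 + 112 + 32 + 8 = -1064


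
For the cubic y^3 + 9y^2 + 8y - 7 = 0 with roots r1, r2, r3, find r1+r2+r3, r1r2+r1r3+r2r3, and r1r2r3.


Monic cubic y^3+by^2+cy+d=0: sum=-b, pairwise sum=c, product=-d.
b=9, c=8, d=-7
r1+r2+r3 = -9
r1r2+r1r3+r2r3 = 8
r1r2r3 = 7


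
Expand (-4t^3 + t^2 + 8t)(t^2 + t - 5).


Distribute each term of the first polynomial:
  (-4t^3)(t^2 + t - 5) = -4t^5 - 4t^4 + 20t^3
  (t^2)(t^2 + t - 5) = t^4 + t^3 - 5t^2
  (8t)(t^2 + t - 5) = 8t^3 + 8t^2 - 40t
Sum: -4t^5 - 3t^4 + 29t^3 + 3t^2 - 40t


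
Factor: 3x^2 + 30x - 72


Roots satisfy r1 + r2 = -b/a = -10 and r1*r2 = c/a = -24.
So r1 = 2, r2 = -12.
3x^2 + 30x - 72 = 3(x - r1)(x - r2) = 3(x - 2)(x + 12)


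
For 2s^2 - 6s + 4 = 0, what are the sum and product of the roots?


For as^2+bs+c=0: sum = -b/a, product = c/a.
a=2, b=-6, c=4
Sum = -(-6)/2 = 3
Product = (4)/2 = 2


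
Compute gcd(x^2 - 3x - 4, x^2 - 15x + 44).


Factor each:
  x^2 - 3x - 4 = (x - 4)(x + 1)
  x^2 - 15x + 44 = (x - 4)(x - 11)
Common monic factor: x - 4


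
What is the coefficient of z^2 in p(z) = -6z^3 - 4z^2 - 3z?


Read off the coefficient of z^2: -4


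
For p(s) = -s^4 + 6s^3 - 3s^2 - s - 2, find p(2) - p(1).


p(2) = 16
p(1) = -1
p(2) - p(1) = 16 + 1 = 17


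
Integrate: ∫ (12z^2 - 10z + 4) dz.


Reverse power rule on each term:
  ∫ 12z^2 dz = 4z^3
  ∫ -10z dz = -5z^2
  ∫ 4 dz = 4z
F(z) = 4z^3 - 5z^2 + 4z + C


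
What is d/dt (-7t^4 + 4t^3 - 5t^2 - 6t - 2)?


Apply the power rule term by term:
  d/dt(-7t^4) = -28t^3
  d/dt(4t^3) = 12t^2
  d/dt(-5t^2) = -10t
  d/dt(-6t) = -6
  d/dt(-2) = 0
p'(t) = -28t^3 + 12t^2 - 10t - 6


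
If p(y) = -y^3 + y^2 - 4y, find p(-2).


Using direct substitution:
  -1 * (-2)^3 = 8
  1 * (-2)^2 = 4
  -4 * (-2)^1 = 8
  constant: 0
Sum = 8 + 4 + 8 + 0 = 20


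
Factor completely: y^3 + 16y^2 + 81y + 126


Try integer roots (divisors of 126). y=-6: p(-6)=0.
Divide out (y + 6): quotient is y^2 + 10y + 21.
Factor the quadratic: (y + 3)(y + 7)
Result: (y + 6)(y + 3)(y + 7)


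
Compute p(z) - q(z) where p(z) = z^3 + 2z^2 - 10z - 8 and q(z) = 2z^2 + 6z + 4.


Distribute the minus sign:
  (z^3 + 2z^2 - 10z - 8)
- (2z^2 + 6z + 4)
Negate second polynomial: -2z^2 - 6z - 4
Add: z^3 - 16z - 12


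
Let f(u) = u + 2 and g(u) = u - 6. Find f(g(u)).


Substitute g(u) into f:
f(g(u)) = 1*(u - 6) + 2
Expand and combine: u - 4


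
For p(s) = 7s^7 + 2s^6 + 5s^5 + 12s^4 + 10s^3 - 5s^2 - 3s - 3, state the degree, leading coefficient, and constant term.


Highest power of s is 7, with coefficient 7. Constant term is -3.
Degree = 7, leading coefficient = 7, constant term = -3


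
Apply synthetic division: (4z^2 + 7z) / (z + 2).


Synthetic division with c = -2. Coefficients: 4, 7, 0
Bring down 4.
  4 * -2 = -8; -8 + 7 = -1
  -1 * -2 = 2; 2 + 0 = 2
Quotient: 4z - 1, Remainder: 2


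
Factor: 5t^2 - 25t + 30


Roots satisfy r1 + r2 = -b/a = 5 and r1*r2 = c/a = 6.
So r1 = 3, r2 = 2.
5t^2 - 25t + 30 = 5(t - r1)(t - r2) = 5(t - 3)(t - 2)


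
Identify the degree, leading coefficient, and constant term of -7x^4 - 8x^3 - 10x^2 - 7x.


Highest power of x is 4, with coefficient -7. Constant term is 0.
Degree = 4, leading coefficient = -7, constant term = 0


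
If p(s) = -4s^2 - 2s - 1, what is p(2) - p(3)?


p(2) = -21
p(3) = -43
p(2) - p(3) = -21 + 43 = 22


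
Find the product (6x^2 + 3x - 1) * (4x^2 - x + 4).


Distribute each term of the first polynomial:
  (6x^2)(4x^2 - x + 4) = 24x^4 - 6x^3 + 24x^2
  (3x)(4x^2 - x + 4) = 12x^3 - 3x^2 + 12x
  (-1)(4x^2 - x + 4) = -4x^2 + x - 4
Sum: 24x^4 + 6x^3 + 17x^2 + 13x - 4


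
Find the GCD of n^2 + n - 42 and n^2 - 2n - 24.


Factor each:
  n^2 + n - 42 = (n - 6)(n + 7)
  n^2 - 2n - 24 = (n - 6)(n + 4)
Common monic factor: n - 6


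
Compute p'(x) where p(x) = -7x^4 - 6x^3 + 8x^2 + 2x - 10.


Apply the power rule term by term:
  d/dx(-7x^4) = -28x^3
  d/dx(-6x^3) = -18x^2
  d/dx(8x^2) = 16x
  d/dx(2x) = 2
  d/dx(-10) = 0
p'(x) = -28x^3 - 18x^2 + 16x + 2


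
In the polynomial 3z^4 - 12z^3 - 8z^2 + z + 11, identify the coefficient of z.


Read off the coefficient of z: 1


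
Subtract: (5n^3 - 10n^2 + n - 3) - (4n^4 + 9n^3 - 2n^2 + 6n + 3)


Distribute the minus sign:
  (5n^3 - 10n^2 + n - 3)
- (4n^4 + 9n^3 - 2n^2 + 6n + 3)
Negate second polynomial: -4n^4 - 9n^3 + 2n^2 - 6n - 3
Add: -4n^4 - 4n^3 - 8n^2 - 5n - 6


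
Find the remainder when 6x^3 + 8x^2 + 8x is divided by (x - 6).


By the Remainder Theorem, the remainder equals p(6):
  6*(6)^3 = 1296
  8*(6)^2 = 288
  8*(6)^1 = 48
  constant: 0
Sum: 1296 + 288 + 48 + 0 = 1632


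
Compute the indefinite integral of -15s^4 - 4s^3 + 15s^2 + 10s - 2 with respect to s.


Reverse power rule on each term:
  ∫ -15s^4 ds = -3s^5
  ∫ -4s^3 ds = -s^4
  ∫ 15s^2 ds = 5s^3
  ∫ 10s ds = 5s^2
  ∫ -2 ds = -2s
F(s) = -3s^5 - s^4 + 5s^3 + 5s^2 - 2s + C


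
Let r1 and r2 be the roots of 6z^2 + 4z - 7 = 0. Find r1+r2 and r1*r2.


For az^2+bz+c=0: sum = -b/a, product = c/a.
a=6, b=4, c=-7
Sum = -(4)/6 = -2/3
Product = (-7)/6 = -7/6


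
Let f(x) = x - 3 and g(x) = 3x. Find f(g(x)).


Substitute g(x) into f:
f(g(x)) = 1*(3x) + (-3)
Expand and combine: 3x - 3


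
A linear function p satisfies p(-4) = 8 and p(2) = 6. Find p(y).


p(y) = my + b. Using p(-4)=8, p(2)=6:
m = (8 - 6)/(-4 - 2) = 2/-6 = -1/3
b = 8 - m*(-4) = 8 - 4/3 = 20/3
p(y) = -(1/3)y + (20/3)


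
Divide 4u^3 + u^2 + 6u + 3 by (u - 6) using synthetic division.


Synthetic division with c = 6. Coefficients: 4, 1, 6, 3
Bring down 4.
  4 * 6 = 24; 24 + 1 = 25
  25 * 6 = 150; 150 + 6 = 156
  156 * 6 = 936; 936 + 3 = 939
Quotient: 4u^2 + 25u + 156, Remainder: 939


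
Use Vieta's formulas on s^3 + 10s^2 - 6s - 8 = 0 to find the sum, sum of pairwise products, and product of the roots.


Monic cubic s^3+bs^2+cs+d=0: sum=-b, pairwise sum=c, product=-d.
b=10, c=-6, d=-8
r1+r2+r3 = -10
r1r2+r1r3+r2r3 = -6
r1r2r3 = 8


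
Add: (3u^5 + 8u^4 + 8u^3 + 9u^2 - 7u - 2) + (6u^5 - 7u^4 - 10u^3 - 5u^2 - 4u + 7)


Align terms by degree and add:
  3u^5 + 8u^4 + 8u^3 + 9u^2 - 7u - 2
+ 6u^5 - 7u^4 - 10u^3 - 5u^2 - 4u + 7
= 9u^5 + u^4 - 2u^3 + 4u^2 - 11u + 5


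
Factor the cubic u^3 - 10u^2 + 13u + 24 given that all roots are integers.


Try integer roots (divisors of 24). u=-1: p(-1)=0.
Divide out (u + 1): quotient is u^2 - 11u + 24.
Factor the quadratic: (u - 8)(u - 3)
Result: (u + 1)(u - 8)(u - 3)


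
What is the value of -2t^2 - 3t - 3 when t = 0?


Using direct substitution:
  -2 * (0)^2 = 0
  -3 * (0)^1 = 0
  constant: -3
Sum = 0 + 0 - 3 = -3


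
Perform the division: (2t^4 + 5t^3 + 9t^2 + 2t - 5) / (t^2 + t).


(2t^4 + 5t^3 + 9t^2 + 2t - 5) / (t^2 + t)
Step 1: 2t^2 * (t^2 + t) = 2t^4 + 2t^3; subtract.
Step 2: 3t * (t^2 + t) = 3t^3 + 3t^2; subtract.
Step 3: 6 * (t^2 + t) = 6t^2 + 6t; subtract.
Quotient: 2t^2 + 3t + 6, Remainder: -4t - 5


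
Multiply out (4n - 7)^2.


Expand (4n - 7)^2 by repeated multiplication:
= 16n^2 - 56n + 49


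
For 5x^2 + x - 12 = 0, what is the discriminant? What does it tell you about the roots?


D = b^2 - 4ac = (1)^2 - 4(5)(-12) = 1 + 240 = 241
Since D > 0: two distinct irrational roots


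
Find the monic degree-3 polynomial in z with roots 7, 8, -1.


p(z) = (z - 7)(z - 8)(z + 1)
Expand: z^3 - 14z^2 + 41z + 56


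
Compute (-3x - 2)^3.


Expand (-3x - 2)^3 by repeated multiplication:
  (-3x - 2)^2 = 9x^2 + 12x + 4
= -27x^3 - 54x^2 - 36x - 8


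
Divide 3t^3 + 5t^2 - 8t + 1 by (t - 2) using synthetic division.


Synthetic division with c = 2. Coefficients: 3, 5, -8, 1
Bring down 3.
  3 * 2 = 6; 6 + 5 = 11
  11 * 2 = 22; 22 - 8 = 14
  14 * 2 = 28; 28 + 1 = 29
Quotient: 3t^2 + 11t + 14, Remainder: 29
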